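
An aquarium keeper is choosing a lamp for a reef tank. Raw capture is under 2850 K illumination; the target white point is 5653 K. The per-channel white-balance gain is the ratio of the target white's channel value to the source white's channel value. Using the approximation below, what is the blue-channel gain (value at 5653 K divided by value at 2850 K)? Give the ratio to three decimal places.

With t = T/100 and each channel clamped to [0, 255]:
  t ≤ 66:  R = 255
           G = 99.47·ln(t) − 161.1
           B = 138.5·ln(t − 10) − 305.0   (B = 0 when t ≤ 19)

2.289

At 2850 K (t = 28.5):
  B = 138.5·ln(28.5 − 10) − 305.0 = 138.5·ln 18.5 − 305.0 = 138.5·2.9178 − 305.0 = 99.111.
At 5653 K (t = 56.53):
  B = 138.5·ln(56.53 − 10) − 305.0 = 138.5·ln 46.53 − 305.0 = 138.5·3.8401 − 305.0 = 226.853.
Gain = 226.853 / 99.111 = 2.2889 → 2.289.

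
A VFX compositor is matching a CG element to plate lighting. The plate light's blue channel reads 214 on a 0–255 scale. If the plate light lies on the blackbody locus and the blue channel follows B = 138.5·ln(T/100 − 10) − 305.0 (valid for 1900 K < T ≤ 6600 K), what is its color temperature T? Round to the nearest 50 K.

5250 K

ln(t − 10) = (214 + 305.0) / 138.5 = 3.7473.
t − 10 = e^3.7473 = 42.406, so t = 52.406.
T = 100·t = 5241 K → 5250 K to the nearest 50 K.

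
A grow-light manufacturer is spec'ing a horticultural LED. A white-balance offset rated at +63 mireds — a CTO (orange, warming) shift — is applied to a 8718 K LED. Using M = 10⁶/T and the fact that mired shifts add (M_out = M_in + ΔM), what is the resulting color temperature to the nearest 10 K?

5630 K

M_in = 10⁶/8718 = 114.71 mireds.
M_out = 114.71 + (+63) = 177.71 mireds.
T_out = 10⁶/177.71 = 5627.3 K → 5630 K.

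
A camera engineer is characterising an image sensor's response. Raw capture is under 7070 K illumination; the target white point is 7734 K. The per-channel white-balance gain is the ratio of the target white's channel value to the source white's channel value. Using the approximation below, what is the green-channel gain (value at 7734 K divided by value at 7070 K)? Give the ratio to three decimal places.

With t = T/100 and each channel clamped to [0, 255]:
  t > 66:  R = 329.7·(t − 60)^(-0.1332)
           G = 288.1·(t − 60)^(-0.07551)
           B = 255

0.964

At 7070 K (t = 70.7):
  G = 288.1·(70.7 − 60)^(-0.07551) = 288.1·10.7^(-0.07551) = 288.1·0.83613 = 240.888.
At 7734 K (t = 77.34):
  G = 288.1·(77.34 − 60)^(-0.07551) = 288.1·17.34^(-0.07551) = 288.1·0.80619 = 232.264.
Gain = 232.264 / 240.888 = 0.9642 → 0.964.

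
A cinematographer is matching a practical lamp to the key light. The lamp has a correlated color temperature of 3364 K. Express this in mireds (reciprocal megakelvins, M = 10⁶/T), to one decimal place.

297.3 mireds

M = 10⁶ / 3364 = 297.265 → 297.3 mireds.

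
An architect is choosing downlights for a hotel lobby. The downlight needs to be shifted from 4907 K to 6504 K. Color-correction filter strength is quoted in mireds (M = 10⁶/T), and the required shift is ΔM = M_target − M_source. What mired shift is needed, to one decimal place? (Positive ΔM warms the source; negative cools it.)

M_source = 10⁶/4907 = 203.791; M_target = 10⁶/6504 = 153.752.
ΔM = 153.752 − 203.791 = -50.039 → -50.0 mireds, a cooling shift.

-50.0 mireds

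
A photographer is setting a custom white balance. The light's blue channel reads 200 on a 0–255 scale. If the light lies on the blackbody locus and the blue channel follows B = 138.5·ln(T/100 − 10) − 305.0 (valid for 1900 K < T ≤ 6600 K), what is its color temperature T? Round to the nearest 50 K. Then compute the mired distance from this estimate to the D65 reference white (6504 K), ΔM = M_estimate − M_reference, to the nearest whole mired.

ln(t − 10) = (200 + 305.0) / 138.5 = 3.6462.
t − 10 = e^3.6462 = 38.329, so t = 48.329.
T = 100·t = 4833 K → 4850 K to the nearest 50 K.
M_estimate = 10⁶/4850 = 206.19; M_reference = 10⁶/6504 = 153.75.
ΔM = 206.19 − 153.75 = 52.43 → +52 mireds.

+52 mireds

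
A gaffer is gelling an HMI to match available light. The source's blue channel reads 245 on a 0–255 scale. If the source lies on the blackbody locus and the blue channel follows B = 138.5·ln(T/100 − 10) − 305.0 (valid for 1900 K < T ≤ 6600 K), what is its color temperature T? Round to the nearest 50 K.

6300 K

ln(t − 10) = (245 + 305.0) / 138.5 = 3.9711.
t − 10 = e^3.9711 = 53.044, so t = 63.044.
T = 100·t = 6304 K → 6300 K to the nearest 50 K.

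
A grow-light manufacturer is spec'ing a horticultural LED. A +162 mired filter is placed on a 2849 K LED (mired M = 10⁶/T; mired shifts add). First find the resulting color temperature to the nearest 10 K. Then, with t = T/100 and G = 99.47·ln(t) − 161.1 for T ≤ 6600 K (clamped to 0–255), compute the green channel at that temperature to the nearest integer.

134

M_in = 10⁶/2849 = 351.00; M_out = 351.00 + (+162) = 513.00.
T_out = 10⁶/513.00 = 1949.3 K → 1950 K; t = 19.5.
G = 99.47·ln 19.5 − 161.1 = 99.47·2.9704 − 161.1 = 134.367.
Rounded: 134.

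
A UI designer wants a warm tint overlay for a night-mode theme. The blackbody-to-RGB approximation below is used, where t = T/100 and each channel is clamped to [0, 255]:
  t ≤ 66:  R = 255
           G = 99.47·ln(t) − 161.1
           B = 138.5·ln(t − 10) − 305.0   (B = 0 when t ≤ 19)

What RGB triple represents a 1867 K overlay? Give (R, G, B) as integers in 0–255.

(255, 130, 0)

t = 1867/100 = 18.67; the t ≤ 66 branch applies.
R = 255 by definition for t ≤ 66.
G = 99.47·ln 18.67 − 161.1 = 99.47·2.9269 − 161.1 = 130.041.
t = 18.67 ≤ 19, so B = 0.
Rounded: (255, 130, 0).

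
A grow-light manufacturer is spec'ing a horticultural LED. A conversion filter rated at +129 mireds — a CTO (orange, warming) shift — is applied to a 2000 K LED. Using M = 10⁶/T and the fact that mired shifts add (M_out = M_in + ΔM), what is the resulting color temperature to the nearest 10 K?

1590 K

M_in = 10⁶/2000 = 500.00 mireds.
M_out = 500.00 + (+129) = 629.00 mireds.
T_out = 10⁶/629.00 = 1589.8 K → 1590 K.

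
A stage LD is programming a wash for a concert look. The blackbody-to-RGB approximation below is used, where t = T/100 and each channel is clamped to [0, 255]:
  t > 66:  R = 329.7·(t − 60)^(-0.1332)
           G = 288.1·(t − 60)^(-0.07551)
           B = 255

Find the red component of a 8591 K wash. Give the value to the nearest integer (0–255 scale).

214

t = 8591/100 = 85.91; the t > 66 branch applies.
R = 329.7·(85.91 − 60)^(-0.1332) = 329.7·25.91^(-0.1332) = 329.7·0.64823 = 213.720.
Rounded: 214.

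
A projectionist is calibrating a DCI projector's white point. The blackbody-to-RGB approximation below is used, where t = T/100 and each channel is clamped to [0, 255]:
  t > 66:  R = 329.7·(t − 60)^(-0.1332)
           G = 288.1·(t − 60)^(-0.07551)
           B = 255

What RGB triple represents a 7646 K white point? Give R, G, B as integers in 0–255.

t = 7646/100 = 76.46; the t > 66 branch applies.
R = 329.7·(76.46 − 60)^(-0.1332) = 329.7·16.46^(-0.1332) = 329.7·0.68861 = 227.034.
G = 288.1·(76.46 − 60)^(-0.07551) = 288.1·16.46^(-0.07551) = 288.1·0.80937 = 233.180.
B = 255 by definition for t > 66.
Rounded: (227, 233, 255).

R=227, G=233, B=255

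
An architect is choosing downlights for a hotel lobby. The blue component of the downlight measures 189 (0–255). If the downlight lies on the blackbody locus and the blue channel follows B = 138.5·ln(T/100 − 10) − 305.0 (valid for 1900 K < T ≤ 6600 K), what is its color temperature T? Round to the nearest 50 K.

4550 K

ln(t − 10) = (189 + 305.0) / 138.5 = 3.5668.
t − 10 = e^3.5668 = 35.403, so t = 45.403.
T = 100·t = 4540 K → 4550 K to the nearest 50 K.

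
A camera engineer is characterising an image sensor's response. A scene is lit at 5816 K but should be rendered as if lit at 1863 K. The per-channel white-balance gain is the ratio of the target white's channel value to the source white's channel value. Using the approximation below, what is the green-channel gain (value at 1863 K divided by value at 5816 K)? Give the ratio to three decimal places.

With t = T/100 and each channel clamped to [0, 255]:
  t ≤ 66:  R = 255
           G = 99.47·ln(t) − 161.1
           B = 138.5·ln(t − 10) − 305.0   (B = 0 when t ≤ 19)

At 5816 K (t = 58.16):
  G = 99.47·ln 58.16 − 161.1 = 99.47·4.0632 − 161.1 = 243.066.
At 1863 K (t = 18.63):
  G = 99.47·ln 18.63 − 161.1 = 99.47·2.9248 − 161.1 = 129.827.
Gain = 129.827 / 243.066 = 0.5341 → 0.534.

0.534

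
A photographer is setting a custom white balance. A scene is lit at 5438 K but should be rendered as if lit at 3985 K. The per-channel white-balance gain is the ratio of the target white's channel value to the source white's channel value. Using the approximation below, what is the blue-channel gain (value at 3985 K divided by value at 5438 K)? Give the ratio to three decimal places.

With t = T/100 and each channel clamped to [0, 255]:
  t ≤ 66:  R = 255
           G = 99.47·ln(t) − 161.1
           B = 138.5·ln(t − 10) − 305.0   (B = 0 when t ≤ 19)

At 5438 K (t = 54.38):
  B = 138.5·ln(54.38 − 10) − 305.0 = 138.5·ln 44.38 − 305.0 = 138.5·3.7928 − 305.0 = 220.301.
At 3985 K (t = 39.85):
  B = 138.5·ln(39.85 − 10) − 305.0 = 138.5·ln 29.85 − 305.0 = 138.5·3.3962 − 305.0 = 165.372.
Gain = 165.372 / 220.301 = 0.7507 → 0.751.

0.751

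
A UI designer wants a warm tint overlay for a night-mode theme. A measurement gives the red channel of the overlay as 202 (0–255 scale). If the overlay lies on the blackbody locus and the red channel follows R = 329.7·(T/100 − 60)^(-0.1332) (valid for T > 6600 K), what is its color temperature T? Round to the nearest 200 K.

(t − 60)^(-0.1332) = 202/329.7 = 0.61268.
t − 60 = 0.61268^(1/-0.1332) = 0.61268^(-7.508) = 39.569, so t = 99.569.
T = 100·t = 9957 K → 10000 K to the nearest 200 K.

10000 K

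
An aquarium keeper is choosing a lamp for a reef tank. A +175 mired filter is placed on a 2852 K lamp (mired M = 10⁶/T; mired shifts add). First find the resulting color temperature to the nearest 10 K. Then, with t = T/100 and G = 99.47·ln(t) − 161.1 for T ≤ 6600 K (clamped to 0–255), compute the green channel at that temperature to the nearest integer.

132

M_in = 10⁶/2852 = 350.63; M_out = 350.63 + (+175) = 525.63.
T_out = 10⁶/525.63 = 1902.5 K → 1900 K; t = 19.
G = 99.47·ln 19 − 161.1 = 99.47·2.9444 − 161.1 = 131.783.
Rounded: 132.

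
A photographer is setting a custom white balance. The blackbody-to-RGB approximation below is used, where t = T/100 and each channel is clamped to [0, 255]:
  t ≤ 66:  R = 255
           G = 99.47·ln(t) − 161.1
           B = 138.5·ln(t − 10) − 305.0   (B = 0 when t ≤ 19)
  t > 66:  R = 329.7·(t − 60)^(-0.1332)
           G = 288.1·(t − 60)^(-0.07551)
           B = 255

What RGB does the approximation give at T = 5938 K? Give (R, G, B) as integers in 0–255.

(255, 245, 235)

t = 5938/100 = 59.38; the t ≤ 66 branch applies.
R = 255 by definition for t ≤ 66.
G = 99.47·ln 59.38 − 161.1 = 99.47·4.0840 − 161.1 = 245.131.
B = 138.5·ln(59.38 − 10) − 305.0 = 138.5·ln 49.38 − 305.0 = 138.5·3.8995 − 305.0 = 235.087.
Rounded: (255, 245, 235).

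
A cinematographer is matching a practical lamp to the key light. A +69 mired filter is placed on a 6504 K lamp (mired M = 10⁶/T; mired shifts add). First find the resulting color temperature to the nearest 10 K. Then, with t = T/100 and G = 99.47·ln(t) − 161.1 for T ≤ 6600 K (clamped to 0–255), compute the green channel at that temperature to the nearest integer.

M_in = 10⁶/6504 = 153.75; M_out = 153.75 + (+69) = 222.75.
T_out = 10⁶/222.75 = 4489.3 K → 4490 K; t = 44.9.
G = 99.47·ln 44.9 − 161.1 = 99.47·3.8044 − 161.1 = 217.327.
Rounded: 217.

217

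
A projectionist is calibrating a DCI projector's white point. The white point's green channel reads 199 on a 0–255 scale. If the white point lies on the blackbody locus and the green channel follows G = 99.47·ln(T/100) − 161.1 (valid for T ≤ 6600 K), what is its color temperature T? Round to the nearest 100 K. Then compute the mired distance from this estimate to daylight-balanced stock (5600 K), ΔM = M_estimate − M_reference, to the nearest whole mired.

+92 mireds

ln t = (199 + 161.1) / 99.47 = 3.6202.
t = e^3.6202 = 37.345.
T = 100·t = 3734 K → 3700 K to the nearest 100 K.
M_estimate = 10⁶/3700 = 270.27; M_reference = 10⁶/5600 = 178.57.
ΔM = 270.27 − 178.57 = 91.70 → +92 mireds.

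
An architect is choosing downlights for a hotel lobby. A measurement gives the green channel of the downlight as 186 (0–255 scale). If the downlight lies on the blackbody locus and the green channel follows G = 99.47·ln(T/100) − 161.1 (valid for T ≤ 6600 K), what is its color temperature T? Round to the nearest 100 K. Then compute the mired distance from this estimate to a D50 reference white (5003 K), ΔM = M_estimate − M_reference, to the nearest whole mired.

ln t = (186 + 161.1) / 99.47 = 3.4895.
t = e^3.4895 = 32.769.
T = 100·t = 3277 K → 3300 K to the nearest 100 K.
M_estimate = 10⁶/3300 = 303.03; M_reference = 10⁶/5003 = 199.88.
ΔM = 303.03 − 199.88 = 103.15 → +103 mireds.

+103 mireds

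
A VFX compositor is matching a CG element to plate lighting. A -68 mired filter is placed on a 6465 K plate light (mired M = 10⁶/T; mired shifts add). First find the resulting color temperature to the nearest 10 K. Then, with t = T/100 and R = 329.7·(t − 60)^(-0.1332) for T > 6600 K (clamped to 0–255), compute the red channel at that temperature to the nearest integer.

193

M_in = 10⁶/6465 = 154.68; M_out = 154.68 + (-68) = 86.68.
T_out = 10⁶/86.68 = 11536.8 K → 11540 K; t = 115.4.
R = 329.7·(115.4 − 60)^(-0.1332) = 329.7·55.4^(-0.1332) = 329.7·0.58582 = 193.145.
Rounded: 193.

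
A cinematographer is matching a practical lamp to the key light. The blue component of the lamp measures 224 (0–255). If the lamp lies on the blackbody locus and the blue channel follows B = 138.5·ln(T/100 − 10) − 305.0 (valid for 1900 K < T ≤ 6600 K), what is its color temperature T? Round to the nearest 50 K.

ln(t − 10) = (224 + 305.0) / 138.5 = 3.8195.
t − 10 = e^3.8195 = 45.581, so t = 55.581.
T = 100·t = 5558 K → 5550 K to the nearest 50 K.

5550 K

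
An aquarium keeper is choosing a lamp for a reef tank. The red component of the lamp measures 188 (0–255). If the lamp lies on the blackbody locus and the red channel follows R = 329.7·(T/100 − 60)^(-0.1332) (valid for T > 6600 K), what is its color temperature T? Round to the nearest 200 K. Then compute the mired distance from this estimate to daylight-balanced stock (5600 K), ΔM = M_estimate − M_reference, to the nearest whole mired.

-100 mireds

(t − 60)^(-0.1332) = 188/329.7 = 0.57022.
t − 60 = 0.57022^(1/-0.1332) = 0.57022^(-7.508) = 67.848, so t = 127.848.
T = 100·t = 12785 K → 12800 K to the nearest 200 K.
M_estimate = 10⁶/12800 = 78.12; M_reference = 10⁶/5600 = 178.57.
ΔM = 78.12 − 178.57 = -100.45 → -100 mireds.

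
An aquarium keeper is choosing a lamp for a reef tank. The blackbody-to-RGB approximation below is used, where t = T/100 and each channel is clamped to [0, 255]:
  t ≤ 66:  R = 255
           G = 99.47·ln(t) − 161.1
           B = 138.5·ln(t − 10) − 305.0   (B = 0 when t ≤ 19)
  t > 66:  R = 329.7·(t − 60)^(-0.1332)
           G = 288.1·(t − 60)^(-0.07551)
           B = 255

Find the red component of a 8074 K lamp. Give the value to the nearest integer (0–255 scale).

t = 8074/100 = 80.74; the t > 66 branch applies.
R = 329.7·(80.74 − 60)^(-0.1332) = 329.7·20.74^(-0.1332) = 329.7·0.66773 = 220.151.
Rounded: 220.

220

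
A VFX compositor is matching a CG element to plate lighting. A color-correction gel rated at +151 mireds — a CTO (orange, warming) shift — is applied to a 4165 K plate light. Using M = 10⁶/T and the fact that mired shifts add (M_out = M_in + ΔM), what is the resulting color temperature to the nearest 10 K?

2560 K

M_in = 10⁶/4165 = 240.10 mireds.
M_out = 240.10 + (+151) = 391.10 mireds.
T_out = 10⁶/391.10 = 2556.9 K → 2560 K.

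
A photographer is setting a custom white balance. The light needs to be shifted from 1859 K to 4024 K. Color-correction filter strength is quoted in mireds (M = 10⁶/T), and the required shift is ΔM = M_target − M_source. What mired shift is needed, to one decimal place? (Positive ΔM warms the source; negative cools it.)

-289.4 mireds

M_source = 10⁶/1859 = 537.924; M_target = 10⁶/4024 = 248.509.
ΔM = 248.509 − 537.924 = -289.415 → -289.4 mireds, a cooling shift.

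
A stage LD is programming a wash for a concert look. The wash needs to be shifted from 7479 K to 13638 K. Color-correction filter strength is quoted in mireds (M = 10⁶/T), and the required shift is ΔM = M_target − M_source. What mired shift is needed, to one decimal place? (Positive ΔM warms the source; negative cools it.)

-60.4 mireds

M_source = 10⁶/7479 = 133.708; M_target = 10⁶/13638 = 73.325.
ΔM = 73.325 − 133.708 = -60.383 → -60.4 mireds, a cooling shift.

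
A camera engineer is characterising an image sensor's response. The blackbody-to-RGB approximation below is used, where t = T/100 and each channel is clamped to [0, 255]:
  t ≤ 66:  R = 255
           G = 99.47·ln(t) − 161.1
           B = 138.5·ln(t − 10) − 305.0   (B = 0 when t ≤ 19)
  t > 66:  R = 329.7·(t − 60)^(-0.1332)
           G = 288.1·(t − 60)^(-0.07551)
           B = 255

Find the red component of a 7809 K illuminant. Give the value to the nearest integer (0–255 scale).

224

t = 7809/100 = 78.09; the t > 66 branch applies.
R = 329.7·(78.09 − 60)^(-0.1332) = 329.7·18.09^(-0.1332) = 329.7·0.68000 = 224.196.
Rounded: 224.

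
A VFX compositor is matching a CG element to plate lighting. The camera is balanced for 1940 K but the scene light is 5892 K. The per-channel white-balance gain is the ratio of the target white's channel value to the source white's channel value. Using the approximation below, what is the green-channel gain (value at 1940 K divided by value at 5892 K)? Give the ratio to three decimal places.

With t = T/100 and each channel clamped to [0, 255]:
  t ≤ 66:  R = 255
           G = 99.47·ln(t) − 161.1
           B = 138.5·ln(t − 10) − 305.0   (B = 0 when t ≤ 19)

0.548

At 5892 K (t = 58.92):
  G = 99.47·ln 58.92 − 161.1 = 99.47·4.0762 − 161.1 = 244.358.
At 1940 K (t = 19.4):
  G = 99.47·ln 19.4 − 161.1 = 99.47·2.9653 − 161.1 = 133.856.
Gain = 133.856 / 244.358 = 0.5478 → 0.548.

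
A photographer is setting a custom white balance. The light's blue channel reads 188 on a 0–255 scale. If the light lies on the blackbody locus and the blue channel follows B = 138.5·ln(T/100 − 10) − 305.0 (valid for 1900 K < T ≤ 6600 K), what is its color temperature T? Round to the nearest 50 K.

4500 K

ln(t − 10) = (188 + 305.0) / 138.5 = 3.5596.
t − 10 = e^3.5596 = 35.148, so t = 45.148.
T = 100·t = 4515 K → 4500 K to the nearest 50 K.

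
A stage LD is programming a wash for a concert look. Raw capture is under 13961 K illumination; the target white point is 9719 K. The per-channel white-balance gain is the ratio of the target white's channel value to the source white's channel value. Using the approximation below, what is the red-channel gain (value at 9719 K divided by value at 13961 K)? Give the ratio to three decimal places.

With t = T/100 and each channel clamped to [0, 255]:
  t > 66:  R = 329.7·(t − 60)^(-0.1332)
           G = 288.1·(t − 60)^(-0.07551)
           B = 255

At 13961 K (t = 139.61):
  R = 329.7·(139.61 − 60)^(-0.1332) = 329.7·79.61^(-0.1332) = 329.7·0.55820 = 184.039.
At 9719 K (t = 97.19):
  R = 329.7·(97.19 − 60)^(-0.1332) = 329.7·37.19^(-0.1332) = 329.7·0.61776 = 203.675.
Gain = 203.675 / 184.039 = 1.1067 → 1.107.

1.107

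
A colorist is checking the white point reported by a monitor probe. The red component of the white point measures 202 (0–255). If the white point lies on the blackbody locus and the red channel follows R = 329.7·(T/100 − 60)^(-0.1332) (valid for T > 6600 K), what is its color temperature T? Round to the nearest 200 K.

10000 K

(t − 60)^(-0.1332) = 202/329.7 = 0.61268.
t − 60 = 0.61268^(1/-0.1332) = 0.61268^(-7.508) = 39.569, so t = 99.569.
T = 100·t = 9957 K → 10000 K to the nearest 200 K.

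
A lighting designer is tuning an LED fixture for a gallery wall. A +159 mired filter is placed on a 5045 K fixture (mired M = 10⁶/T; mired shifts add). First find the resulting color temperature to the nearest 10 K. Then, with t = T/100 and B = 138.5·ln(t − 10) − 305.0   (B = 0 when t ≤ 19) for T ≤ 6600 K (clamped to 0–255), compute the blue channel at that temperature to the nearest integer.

95

M_in = 10⁶/5045 = 198.22; M_out = 198.22 + (+159) = 357.22.
T_out = 10⁶/357.22 = 2799.4 K → 2800 K; t = 28.
B = 138.5·ln(28 − 10) − 305.0 = 138.5·ln 18 − 305.0 = 138.5·2.8904 − 305.0 = 95.316.
Rounded: 95.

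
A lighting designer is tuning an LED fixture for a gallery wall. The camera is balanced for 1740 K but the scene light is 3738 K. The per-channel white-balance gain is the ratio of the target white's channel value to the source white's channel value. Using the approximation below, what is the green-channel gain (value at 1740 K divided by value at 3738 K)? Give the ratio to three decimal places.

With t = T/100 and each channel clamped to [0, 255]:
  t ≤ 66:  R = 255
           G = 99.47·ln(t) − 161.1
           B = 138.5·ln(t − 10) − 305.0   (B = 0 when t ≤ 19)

0.618

At 3738 K (t = 37.38):
  G = 99.47·ln 37.38 − 161.1 = 99.47·3.6211 − 161.1 = 199.094.
At 1740 K (t = 17.4):
  G = 99.47·ln 17.4 − 161.1 = 99.47·2.8565 − 161.1 = 123.033.
Gain = 123.033 / 199.094 = 0.6180 → 0.618.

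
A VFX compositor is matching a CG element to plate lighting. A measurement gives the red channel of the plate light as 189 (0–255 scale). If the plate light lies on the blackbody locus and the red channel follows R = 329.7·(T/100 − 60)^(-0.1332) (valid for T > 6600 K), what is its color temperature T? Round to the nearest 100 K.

12500 K

(t − 60)^(-0.1332) = 189/329.7 = 0.57325.
t − 60 = 0.57325^(1/-0.1332) = 0.57325^(-7.508) = 65.199, so t = 125.199.
T = 100·t = 12520 K → 12500 K to the nearest 100 K.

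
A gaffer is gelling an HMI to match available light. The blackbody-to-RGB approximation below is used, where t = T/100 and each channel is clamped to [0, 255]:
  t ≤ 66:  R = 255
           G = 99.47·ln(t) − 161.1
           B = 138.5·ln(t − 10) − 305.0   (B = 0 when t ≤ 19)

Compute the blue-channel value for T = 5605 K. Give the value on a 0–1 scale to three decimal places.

0.884

t = 5605/100 = 56.05; the t ≤ 66 branch applies.
B = 138.5·ln(56.05 − 10) − 305.0 = 138.5·ln 46.05 − 305.0 = 138.5·3.8297 − 305.0 = 225.417.
On a 0–1 scale: 225.417/255 = 0.8840 → 0.884.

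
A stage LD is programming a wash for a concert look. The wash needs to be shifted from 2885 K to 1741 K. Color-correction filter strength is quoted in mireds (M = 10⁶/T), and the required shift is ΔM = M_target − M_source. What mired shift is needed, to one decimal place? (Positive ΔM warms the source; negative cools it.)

M_source = 10⁶/2885 = 346.620; M_target = 10⁶/1741 = 574.383.
ΔM = 574.383 − 346.620 = 227.762 → +227.8 mireds, a warming shift.

+227.8 mireds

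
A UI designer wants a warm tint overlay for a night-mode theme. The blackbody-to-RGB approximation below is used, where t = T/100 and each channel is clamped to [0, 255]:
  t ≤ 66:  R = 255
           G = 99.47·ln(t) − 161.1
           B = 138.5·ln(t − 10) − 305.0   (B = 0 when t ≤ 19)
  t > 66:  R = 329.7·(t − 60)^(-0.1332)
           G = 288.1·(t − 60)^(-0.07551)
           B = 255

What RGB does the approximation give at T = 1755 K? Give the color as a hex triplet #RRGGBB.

#FF7C00

t = 1755/100 = 17.55; the t ≤ 66 branch applies.
R = 255 by definition for t ≤ 66.
G = 99.47·ln 17.55 − 161.1 = 99.47·2.8651 − 161.1 = 123.887.
t = 17.55 ≤ 19, so B = 0.
Rounded: (255, 124, 0).
In hex: #FF7C00.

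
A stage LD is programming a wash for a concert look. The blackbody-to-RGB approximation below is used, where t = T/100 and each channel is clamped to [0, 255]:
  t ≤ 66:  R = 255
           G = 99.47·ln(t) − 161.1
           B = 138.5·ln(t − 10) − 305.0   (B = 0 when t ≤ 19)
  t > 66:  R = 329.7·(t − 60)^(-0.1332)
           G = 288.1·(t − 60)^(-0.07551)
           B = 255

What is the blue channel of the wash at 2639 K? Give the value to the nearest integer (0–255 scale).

82

t = 2639/100 = 26.39; the t ≤ 66 branch applies.
B = 138.5·ln(26.39 − 10) − 305.0 = 138.5·ln 16.39 − 305.0 = 138.5·2.7967 − 305.0 = 82.339.
Rounded: 82.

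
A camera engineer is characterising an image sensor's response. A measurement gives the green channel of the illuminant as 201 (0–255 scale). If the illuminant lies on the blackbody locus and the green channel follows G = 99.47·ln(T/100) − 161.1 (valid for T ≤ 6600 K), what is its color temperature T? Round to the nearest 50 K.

ln t = (201 + 161.1) / 99.47 = 3.6403.
t = e^3.6403 = 38.103.
T = 100·t = 3810 K → 3800 K to the nearest 50 K.

3800 K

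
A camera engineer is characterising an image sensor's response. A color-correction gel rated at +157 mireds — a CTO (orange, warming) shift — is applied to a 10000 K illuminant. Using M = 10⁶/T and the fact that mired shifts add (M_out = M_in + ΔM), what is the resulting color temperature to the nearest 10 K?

M_in = 10⁶/10000 = 100.00 mireds.
M_out = 100.00 + (+157) = 257.00 mireds.
T_out = 10⁶/257.00 = 3891.1 K → 3890 K.

3890 K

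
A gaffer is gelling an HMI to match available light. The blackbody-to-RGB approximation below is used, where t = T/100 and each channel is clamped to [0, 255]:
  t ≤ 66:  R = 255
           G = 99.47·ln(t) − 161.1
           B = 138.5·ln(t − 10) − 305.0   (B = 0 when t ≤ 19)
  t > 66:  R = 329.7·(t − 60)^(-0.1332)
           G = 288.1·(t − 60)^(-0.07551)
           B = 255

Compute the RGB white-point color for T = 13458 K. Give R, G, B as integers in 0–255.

t = 13458/100 = 134.58; the t > 66 branch applies.
R = 329.7·(134.58 − 60)^(-0.1332) = 329.7·74.58^(-0.1332) = 329.7·0.56308 = 185.646.
G = 288.1·(134.58 − 60)^(-0.07551) = 288.1·74.58^(-0.07551) = 288.1·0.72210 = 208.037.
B = 255 by definition for t > 66.
Rounded: (186, 208, 255).

R=186, G=208, B=255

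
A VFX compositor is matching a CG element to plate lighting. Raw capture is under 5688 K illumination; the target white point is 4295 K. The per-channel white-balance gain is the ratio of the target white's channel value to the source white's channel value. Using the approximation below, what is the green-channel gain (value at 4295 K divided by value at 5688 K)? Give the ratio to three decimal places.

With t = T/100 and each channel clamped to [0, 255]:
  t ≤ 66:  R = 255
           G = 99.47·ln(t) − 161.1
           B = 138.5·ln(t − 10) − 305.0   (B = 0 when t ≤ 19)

At 5688 K (t = 56.88):
  G = 99.47·ln 56.88 − 161.1 = 99.47·4.0409 − 161.1 = 240.853.
At 4295 K (t = 42.95):
  G = 99.47·ln 42.95 − 161.1 = 99.47·3.7600 − 161.1 = 212.911.
Gain = 212.911 / 240.853 = 0.8840 → 0.884.

0.884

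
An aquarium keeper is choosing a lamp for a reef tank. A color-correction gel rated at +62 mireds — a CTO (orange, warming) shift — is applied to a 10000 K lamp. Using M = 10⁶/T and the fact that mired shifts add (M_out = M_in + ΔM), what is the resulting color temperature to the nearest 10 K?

M_in = 10⁶/10000 = 100.00 mireds.
M_out = 100.00 + (+62) = 162.00 mireds.
T_out = 10⁶/162.00 = 6172.8 K → 6170 K.

6170 K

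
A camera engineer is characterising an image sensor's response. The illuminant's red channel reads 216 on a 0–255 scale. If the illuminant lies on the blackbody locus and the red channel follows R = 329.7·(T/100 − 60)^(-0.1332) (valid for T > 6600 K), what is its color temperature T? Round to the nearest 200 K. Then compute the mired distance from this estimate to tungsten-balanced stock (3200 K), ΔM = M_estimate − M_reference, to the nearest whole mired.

(t − 60)^(-0.1332) = 216/329.7 = 0.65514.
t − 60 = 0.65514^(1/-0.1332) = 0.65514^(-7.508) = 23.926, so t = 83.926.
T = 100·t = 8393 K → 8400 K to the nearest 200 K.
M_estimate = 10⁶/8400 = 119.05; M_reference = 10⁶/3200 = 312.50.
ΔM = 119.05 − 312.50 = -193.45 → -193 mireds.

-193 mireds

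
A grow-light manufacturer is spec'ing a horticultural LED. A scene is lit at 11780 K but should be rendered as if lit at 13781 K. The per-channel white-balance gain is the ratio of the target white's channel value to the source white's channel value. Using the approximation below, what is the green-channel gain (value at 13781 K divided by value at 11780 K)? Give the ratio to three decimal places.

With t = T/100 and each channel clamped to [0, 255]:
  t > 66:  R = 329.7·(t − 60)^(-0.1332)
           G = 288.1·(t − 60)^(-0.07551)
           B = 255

At 11780 K (t = 117.8):
  G = 288.1·(117.8 − 60)^(-0.07551) = 288.1·57.8^(-0.07551) = 288.1·0.73613 = 212.080.
At 13781 K (t = 137.81):
  G = 288.1·(137.81 − 60)^(-0.07551) = 288.1·77.81^(-0.07551) = 288.1·0.71979 = 207.373.
Gain = 207.373 / 212.080 = 0.9778 → 0.978.

0.978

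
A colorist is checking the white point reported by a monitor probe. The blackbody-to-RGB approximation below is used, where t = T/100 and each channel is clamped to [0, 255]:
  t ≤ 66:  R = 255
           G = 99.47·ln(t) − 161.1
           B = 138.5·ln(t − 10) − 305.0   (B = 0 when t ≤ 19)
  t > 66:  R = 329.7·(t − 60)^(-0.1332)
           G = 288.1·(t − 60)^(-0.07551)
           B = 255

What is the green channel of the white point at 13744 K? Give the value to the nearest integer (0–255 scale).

t = 13744/100 = 137.44; the t > 66 branch applies.
G = 288.1·(137.44 − 60)^(-0.07551) = 288.1·77.44^(-0.07551) = 288.1·0.72005 = 207.447.
Rounded: 207.

207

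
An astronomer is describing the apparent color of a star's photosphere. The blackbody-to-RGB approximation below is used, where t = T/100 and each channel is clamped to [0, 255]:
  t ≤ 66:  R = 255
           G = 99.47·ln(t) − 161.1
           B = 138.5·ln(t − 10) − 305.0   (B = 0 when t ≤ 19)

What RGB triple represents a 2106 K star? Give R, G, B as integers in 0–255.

R=255, G=142, B=28

t = 2106/100 = 21.06; the t ≤ 66 branch applies.
R = 255 by definition for t ≤ 66.
G = 99.47·ln 21.06 − 161.1 = 99.47·3.0474 − 161.1 = 142.022.
B = 138.5·ln(21.06 − 10) − 305.0 = 138.5·ln 11.06 − 305.0 = 138.5·2.4033 − 305.0 = 27.862.
Rounded: (255, 142, 28).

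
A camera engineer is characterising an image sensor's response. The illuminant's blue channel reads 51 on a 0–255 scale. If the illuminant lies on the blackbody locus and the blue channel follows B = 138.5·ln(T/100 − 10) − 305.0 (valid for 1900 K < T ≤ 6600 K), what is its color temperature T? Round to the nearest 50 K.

ln(t − 10) = (51 + 305.0) / 138.5 = 2.5704.
t − 10 = e^2.5704 = 13.071, so t = 23.071.
T = 100·t = 2307 K → 2300 K to the nearest 50 K.

2300 K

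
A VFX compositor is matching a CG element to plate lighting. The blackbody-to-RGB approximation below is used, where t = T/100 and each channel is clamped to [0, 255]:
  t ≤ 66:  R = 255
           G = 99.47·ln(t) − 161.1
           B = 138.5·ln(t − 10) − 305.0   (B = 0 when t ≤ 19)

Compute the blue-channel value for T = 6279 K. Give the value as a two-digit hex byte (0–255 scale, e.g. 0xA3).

0xF4

t = 6279/100 = 62.79; the t ≤ 66 branch applies.
B = 138.5·ln(62.79 − 10) − 305.0 = 138.5·ln 52.79 − 305.0 = 138.5·3.9663 − 305.0 = 244.336.
Rounded: 244; in hex, 0xF4.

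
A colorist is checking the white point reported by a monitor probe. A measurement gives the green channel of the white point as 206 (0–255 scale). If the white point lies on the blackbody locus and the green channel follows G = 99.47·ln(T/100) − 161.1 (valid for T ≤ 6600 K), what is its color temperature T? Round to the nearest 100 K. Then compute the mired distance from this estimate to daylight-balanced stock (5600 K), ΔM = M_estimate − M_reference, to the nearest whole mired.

ln t = (206 + 161.1) / 99.47 = 3.6906.
t = e^3.6906 = 40.067.
T = 100·t = 4007 K → 4000 K to the nearest 100 K.
M_estimate = 10⁶/4000 = 250.00; M_reference = 10⁶/5600 = 178.57.
ΔM = 250.00 − 178.57 = 71.43 → +71 mireds.

+71 mireds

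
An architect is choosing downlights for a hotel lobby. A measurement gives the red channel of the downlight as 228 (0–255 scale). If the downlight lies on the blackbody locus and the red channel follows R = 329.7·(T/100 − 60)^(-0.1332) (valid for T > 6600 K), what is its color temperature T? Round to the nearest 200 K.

(t − 60)^(-0.1332) = 228/329.7 = 0.69154.
t − 60 = 0.69154^(1/-0.1332) = 0.69154^(-7.508) = 15.943, so t = 75.943.
T = 100·t = 7594 K → 7600 K to the nearest 200 K.

7600 K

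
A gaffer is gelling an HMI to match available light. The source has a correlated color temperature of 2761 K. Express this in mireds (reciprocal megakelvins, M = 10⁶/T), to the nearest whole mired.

362 mireds

M = 10⁶ / 2761 = 362.188 → 362 mireds.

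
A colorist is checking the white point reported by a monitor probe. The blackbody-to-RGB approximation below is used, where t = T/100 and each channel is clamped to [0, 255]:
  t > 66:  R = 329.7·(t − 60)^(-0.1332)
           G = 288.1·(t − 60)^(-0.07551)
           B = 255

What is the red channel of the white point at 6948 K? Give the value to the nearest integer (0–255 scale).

t = 6948/100 = 69.48; the t > 66 branch applies.
R = 329.7·(69.48 − 60)^(-0.1332) = 329.7·9.48^(-0.1332) = 329.7·0.74112 = 244.348.
Rounded: 244.

244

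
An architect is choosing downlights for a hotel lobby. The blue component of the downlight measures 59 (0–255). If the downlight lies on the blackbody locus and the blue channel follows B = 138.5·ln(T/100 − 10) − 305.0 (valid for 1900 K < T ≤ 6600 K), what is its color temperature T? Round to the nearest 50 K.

2400 K

ln(t − 10) = (59 + 305.0) / 138.5 = 2.6282.
t − 10 = e^2.6282 = 13.848, so t = 23.848.
T = 100·t = 2385 K → 2400 K to the nearest 50 K.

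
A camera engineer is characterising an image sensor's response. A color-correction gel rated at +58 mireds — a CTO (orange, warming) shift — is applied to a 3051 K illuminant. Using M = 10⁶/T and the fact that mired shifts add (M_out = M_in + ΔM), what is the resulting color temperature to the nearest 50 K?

2600 K

M_in = 10⁶/3051 = 327.76 mireds.
M_out = 327.76 + (+58) = 385.76 mireds.
T_out = 10⁶/385.76 = 2592.3 K → 2600 K.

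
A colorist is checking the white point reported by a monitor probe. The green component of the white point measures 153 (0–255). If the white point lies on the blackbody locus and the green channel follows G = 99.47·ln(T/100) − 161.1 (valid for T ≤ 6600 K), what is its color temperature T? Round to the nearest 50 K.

2350 K

ln t = (153 + 161.1) / 99.47 = 3.1577.
t = e^3.1577 = 23.517.
T = 100·t = 2352 K → 2350 K to the nearest 50 K.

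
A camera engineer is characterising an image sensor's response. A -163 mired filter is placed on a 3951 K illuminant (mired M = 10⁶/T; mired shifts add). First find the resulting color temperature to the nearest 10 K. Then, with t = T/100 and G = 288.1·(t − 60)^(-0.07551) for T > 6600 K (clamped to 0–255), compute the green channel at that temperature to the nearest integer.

M_in = 10⁶/3951 = 253.10; M_out = 253.10 + (-163) = 90.10.
T_out = 10⁶/90.10 = 11098.7 K → 11100 K; t = 111.
G = 288.1·(111 − 60)^(-0.07551) = 288.1·51^(-0.07551) = 288.1·0.74312 = 214.094.
Rounded: 214.

214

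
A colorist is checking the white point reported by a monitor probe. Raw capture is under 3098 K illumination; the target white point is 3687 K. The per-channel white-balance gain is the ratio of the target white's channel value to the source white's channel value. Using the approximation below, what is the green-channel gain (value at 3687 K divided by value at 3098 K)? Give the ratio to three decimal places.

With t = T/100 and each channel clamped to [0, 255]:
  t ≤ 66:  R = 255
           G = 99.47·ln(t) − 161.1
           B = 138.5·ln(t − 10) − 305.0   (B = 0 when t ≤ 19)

At 3098 K (t = 30.98):
  G = 99.47·ln 30.98 − 161.1 = 99.47·3.4333 − 161.1 = 180.415.
At 3687 K (t = 36.87):
  G = 99.47·ln 36.87 − 161.1 = 99.47·3.6074 − 161.1 = 197.728.
Gain = 197.728 / 180.415 = 1.0960 → 1.096.

1.096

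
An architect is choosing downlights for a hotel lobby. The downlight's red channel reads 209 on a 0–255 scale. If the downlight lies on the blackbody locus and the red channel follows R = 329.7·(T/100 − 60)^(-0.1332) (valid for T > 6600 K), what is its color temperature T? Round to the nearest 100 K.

(t − 60)^(-0.1332) = 209/329.7 = 0.63391.
t − 60 = 0.63391^(1/-0.1332) = 0.63391^(-7.508) = 30.639, so t = 90.639.
T = 100·t = 9064 K → 9100 K to the nearest 100 K.

9100 K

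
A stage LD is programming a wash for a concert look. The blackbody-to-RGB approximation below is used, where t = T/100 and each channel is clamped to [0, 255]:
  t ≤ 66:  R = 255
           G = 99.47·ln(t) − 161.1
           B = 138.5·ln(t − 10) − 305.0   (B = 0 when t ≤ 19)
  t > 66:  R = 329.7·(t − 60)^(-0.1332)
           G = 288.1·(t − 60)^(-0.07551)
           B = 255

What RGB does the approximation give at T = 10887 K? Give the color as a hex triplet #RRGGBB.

#C4D7FF

t = 10887/100 = 108.87; the t > 66 branch applies.
R = 329.7·(108.87 − 60)^(-0.1332) = 329.7·48.87^(-0.1332) = 329.7·0.59569 = 196.399.
G = 288.1·(108.87 − 60)^(-0.07551) = 288.1·48.87^(-0.07551) = 288.1·0.74552 = 214.785.
B = 255 by definition for t > 66.
Rounded: (196, 215, 255).
In hex: #C4D7FF.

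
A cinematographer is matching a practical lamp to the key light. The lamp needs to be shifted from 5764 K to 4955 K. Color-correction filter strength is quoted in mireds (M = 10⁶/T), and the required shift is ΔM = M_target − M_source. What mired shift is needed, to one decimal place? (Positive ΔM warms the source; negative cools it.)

+28.3 mireds

M_source = 10⁶/5764 = 173.491; M_target = 10⁶/4955 = 201.816.
ΔM = 201.816 − 173.491 = 28.326 → +28.3 mireds, a warming shift.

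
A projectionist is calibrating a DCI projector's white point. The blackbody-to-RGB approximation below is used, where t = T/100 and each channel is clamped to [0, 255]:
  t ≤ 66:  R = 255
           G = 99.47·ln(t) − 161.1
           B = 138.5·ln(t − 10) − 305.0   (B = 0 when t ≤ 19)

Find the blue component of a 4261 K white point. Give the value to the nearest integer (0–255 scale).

t = 4261/100 = 42.61; the t ≤ 66 branch applies.
B = 138.5·ln(42.61 − 10) − 305.0 = 138.5·ln 32.61 − 305.0 = 138.5·3.4846 − 305.0 = 177.620.
Rounded: 178.

178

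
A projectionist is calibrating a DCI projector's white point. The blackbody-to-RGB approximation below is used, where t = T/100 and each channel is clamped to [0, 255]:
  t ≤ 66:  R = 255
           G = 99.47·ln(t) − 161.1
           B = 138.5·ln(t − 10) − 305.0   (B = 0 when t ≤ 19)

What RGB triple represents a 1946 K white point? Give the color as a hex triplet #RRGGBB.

#FF8606

t = 1946/100 = 19.46; the t ≤ 66 branch applies.
R = 255 by definition for t ≤ 66.
G = 99.47·ln 19.46 − 161.1 = 99.47·2.9684 − 161.1 = 134.163.
B = 138.5·ln(19.46 − 10) − 305.0 = 138.5·ln 9.46 − 305.0 = 138.5·2.2471 − 305.0 = 6.220.
Rounded: (255, 134, 6).
In hex: #FF8606.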